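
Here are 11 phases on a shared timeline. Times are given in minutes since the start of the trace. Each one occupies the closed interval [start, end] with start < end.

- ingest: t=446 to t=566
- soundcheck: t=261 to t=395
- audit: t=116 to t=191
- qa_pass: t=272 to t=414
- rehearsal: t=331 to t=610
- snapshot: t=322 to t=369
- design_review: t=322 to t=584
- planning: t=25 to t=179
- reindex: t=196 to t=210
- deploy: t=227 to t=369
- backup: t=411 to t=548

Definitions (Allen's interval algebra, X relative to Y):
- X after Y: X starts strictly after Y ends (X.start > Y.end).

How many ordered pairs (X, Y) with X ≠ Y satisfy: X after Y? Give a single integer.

33

Checking all 110 ordered pairs for relation 'after'; matching pairs in alphabetical order:
(backup, audit): backup after audit ✓
(backup, deploy): backup after deploy ✓
(backup, planning): backup after planning ✓
(backup, reindex): backup after reindex ✓
(backup, snapshot): backup after snapshot ✓
(backup, soundcheck): backup after soundcheck ✓
(deploy, audit): deploy after audit ✓
(deploy, planning): deploy after planning ✓
(deploy, reindex): deploy after reindex ✓
(design_review, audit): design_review after audit ✓
(design_review, planning): design_review after planning ✓
(design_review, reindex): design_review after reindex ✓
(ingest, audit): ingest after audit ✓
(ingest, deploy): ingest after deploy ✓
(ingest, planning): ingest after planning ✓
(ingest, qa_pass): ingest after qa_pass ✓
(ingest, reindex): ingest after reindex ✓
(ingest, snapshot): ingest after snapshot ✓
(ingest, soundcheck): ingest after soundcheck ✓
(qa_pass, audit): qa_pass after audit ✓
(qa_pass, planning): qa_pass after planning ✓
(qa_pass, reindex): qa_pass after reindex ✓
(rehearsal, audit): rehearsal after audit ✓
(rehearsal, planning): rehearsal after planning ✓
... plus 9 further pairs not listed.
Count: 33.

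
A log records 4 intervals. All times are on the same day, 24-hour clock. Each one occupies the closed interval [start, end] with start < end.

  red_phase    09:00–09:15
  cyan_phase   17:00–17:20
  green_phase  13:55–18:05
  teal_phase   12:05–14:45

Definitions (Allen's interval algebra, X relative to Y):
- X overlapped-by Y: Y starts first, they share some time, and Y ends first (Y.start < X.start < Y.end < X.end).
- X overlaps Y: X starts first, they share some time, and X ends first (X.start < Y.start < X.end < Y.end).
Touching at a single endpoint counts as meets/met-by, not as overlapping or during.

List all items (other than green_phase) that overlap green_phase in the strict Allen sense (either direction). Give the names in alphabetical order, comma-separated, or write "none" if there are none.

teal_phase

Target green_phase = [13:55, 18:05].
cyan_phase [17:00, 17:20] → during → no.
red_phase [09:00, 09:15] → before → no.
teal_phase [12:05, 14:45] → overlaps → yes.
Result: teal_phase.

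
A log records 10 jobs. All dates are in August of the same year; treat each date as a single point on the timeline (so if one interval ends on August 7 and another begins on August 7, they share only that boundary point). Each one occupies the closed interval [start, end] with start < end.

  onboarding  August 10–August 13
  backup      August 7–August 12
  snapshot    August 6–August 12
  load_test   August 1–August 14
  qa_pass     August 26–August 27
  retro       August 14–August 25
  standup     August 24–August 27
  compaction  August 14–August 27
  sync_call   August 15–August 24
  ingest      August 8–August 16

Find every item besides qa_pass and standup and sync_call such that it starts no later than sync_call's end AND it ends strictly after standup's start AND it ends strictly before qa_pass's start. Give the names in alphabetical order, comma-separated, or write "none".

retro

Conditions: its start is no later than sync_call's end (X.start <= August 24) AND its end is strictly after standup's start (X.end > August 24) AND its end is strictly before qa_pass's start (X.end < August 26).
backup: start August 7 <= August 24? ✓; end August 12 > August 24? ✗; end August 12 < August 26? ✓ → no.
compaction: start August 14 <= August 24? ✓; end August 27 > August 24? ✓; end August 27 < August 26? ✗ → no.
ingest: start August 8 <= August 24? ✓; end August 16 > August 24? ✗; end August 16 < August 26? ✓ → no.
load_test: start August 1 <= August 24? ✓; end August 14 > August 24? ✗; end August 14 < August 26? ✓ → no.
onboarding: start August 10 <= August 24? ✓; end August 13 > August 24? ✗; end August 13 < August 26? ✓ → no.
retro: start August 14 <= August 24? ✓; end August 25 > August 24? ✓; end August 25 < August 26? ✓ → yes.
snapshot: start August 6 <= August 24? ✓; end August 12 > August 24? ✗; end August 12 < August 26? ✓ → no.
Result: retro.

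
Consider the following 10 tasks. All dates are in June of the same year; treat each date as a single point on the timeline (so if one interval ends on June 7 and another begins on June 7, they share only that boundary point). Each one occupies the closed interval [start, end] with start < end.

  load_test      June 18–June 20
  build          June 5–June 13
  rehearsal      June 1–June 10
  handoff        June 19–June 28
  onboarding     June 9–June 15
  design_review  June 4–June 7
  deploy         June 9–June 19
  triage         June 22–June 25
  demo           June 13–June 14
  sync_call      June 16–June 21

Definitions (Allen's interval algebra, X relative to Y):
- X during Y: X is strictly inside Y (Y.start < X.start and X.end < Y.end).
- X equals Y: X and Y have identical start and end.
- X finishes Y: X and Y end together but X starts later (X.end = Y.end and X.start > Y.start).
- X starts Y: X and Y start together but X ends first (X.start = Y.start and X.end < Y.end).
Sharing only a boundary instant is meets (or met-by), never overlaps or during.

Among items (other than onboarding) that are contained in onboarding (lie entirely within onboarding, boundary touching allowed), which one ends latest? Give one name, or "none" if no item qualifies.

Target onboarding = [June 9, June 15].
build [June 5, June 13] → overlaps → excluded.
demo [June 13, June 14] → during → candidate.
deploy [June 9, June 19] → started-by → excluded.
design_review [June 4, June 7] → before → excluded.
handoff [June 19, June 28] → after → excluded.
load_test [June 18, June 20] → after → excluded.
rehearsal [June 1, June 10] → overlaps → excluded.
sync_call [June 16, June 21] → after → excluded.
triage [June 22, June 25] → after → excluded.
Among candidates, latest end is June 14 → demo.

demo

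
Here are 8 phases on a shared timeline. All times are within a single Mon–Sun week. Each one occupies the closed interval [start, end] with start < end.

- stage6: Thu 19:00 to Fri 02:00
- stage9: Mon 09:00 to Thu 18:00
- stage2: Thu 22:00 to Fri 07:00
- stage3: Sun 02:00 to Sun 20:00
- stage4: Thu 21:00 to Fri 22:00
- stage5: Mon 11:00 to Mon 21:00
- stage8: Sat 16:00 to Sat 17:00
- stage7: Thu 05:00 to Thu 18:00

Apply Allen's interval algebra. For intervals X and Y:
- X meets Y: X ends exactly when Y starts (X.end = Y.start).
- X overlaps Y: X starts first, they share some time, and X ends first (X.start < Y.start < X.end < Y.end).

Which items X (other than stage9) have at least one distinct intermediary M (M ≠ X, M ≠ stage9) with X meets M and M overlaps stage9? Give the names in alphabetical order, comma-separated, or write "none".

none

Target stage9 = [Mon 09:00, Thu 18:00].
Intermediaries M with M overlaps stage9: none.
Union: none.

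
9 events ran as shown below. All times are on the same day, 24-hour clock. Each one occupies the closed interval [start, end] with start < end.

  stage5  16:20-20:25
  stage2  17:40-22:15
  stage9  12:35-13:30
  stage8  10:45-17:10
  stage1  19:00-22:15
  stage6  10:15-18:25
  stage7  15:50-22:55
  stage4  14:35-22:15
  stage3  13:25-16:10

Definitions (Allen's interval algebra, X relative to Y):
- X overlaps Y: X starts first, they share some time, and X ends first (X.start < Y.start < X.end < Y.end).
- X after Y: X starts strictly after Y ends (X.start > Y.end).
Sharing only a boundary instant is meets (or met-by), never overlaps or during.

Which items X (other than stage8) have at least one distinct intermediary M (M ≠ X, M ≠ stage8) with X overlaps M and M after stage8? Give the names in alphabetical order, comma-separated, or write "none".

stage5, stage6

Target stage8 = [10:45, 17:10].
Intermediaries M with M after stage8: stage1, stage2.
Via stage1 — items with X overlaps stage1: stage5.
Via stage2 — items with X overlaps stage2: stage5, stage6.
Union: stage5, stage6.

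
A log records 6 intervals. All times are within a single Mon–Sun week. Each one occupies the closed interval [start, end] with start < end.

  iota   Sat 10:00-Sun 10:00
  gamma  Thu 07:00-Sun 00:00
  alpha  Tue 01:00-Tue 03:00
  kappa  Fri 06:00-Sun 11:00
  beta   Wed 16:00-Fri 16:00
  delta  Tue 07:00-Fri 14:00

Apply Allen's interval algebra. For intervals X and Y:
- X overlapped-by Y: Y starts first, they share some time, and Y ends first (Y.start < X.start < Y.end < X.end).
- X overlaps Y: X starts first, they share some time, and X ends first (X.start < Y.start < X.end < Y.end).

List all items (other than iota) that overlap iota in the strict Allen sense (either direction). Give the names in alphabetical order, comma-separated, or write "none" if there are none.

Target iota = [Sat 10:00, Sun 10:00].
alpha [Tue 01:00, Tue 03:00] → before → no.
beta [Wed 16:00, Fri 16:00] → before → no.
delta [Tue 07:00, Fri 14:00] → before → no.
gamma [Thu 07:00, Sun 00:00] → overlaps → yes.
kappa [Fri 06:00, Sun 11:00] → contains → no.
Result: gamma.

gamma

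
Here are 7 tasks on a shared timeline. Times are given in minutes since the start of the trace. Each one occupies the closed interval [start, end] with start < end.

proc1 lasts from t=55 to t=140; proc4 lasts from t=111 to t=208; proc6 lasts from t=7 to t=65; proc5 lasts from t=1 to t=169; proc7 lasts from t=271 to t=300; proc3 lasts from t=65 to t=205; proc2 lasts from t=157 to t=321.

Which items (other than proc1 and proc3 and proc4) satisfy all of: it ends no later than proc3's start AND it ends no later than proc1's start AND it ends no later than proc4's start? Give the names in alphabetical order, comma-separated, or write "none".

Conditions: its end is no later than proc3's start (X.end <= t=65) AND its end is no later than proc1's start (X.end <= t=55) AND its end is no later than proc4's start (X.end <= t=111).
proc2: end t=321 <= t=65? ✗; end t=321 <= t=55? ✗; end t=321 <= t=111? ✗ → no.
proc5: end t=169 <= t=65? ✗; end t=169 <= t=55? ✗; end t=169 <= t=111? ✗ → no.
proc6: end t=65 <= t=65? ✓; end t=65 <= t=55? ✗; end t=65 <= t=111? ✓ → no.
proc7: end t=300 <= t=65? ✗; end t=300 <= t=55? ✗; end t=300 <= t=111? ✗ → no.
Result: none.

none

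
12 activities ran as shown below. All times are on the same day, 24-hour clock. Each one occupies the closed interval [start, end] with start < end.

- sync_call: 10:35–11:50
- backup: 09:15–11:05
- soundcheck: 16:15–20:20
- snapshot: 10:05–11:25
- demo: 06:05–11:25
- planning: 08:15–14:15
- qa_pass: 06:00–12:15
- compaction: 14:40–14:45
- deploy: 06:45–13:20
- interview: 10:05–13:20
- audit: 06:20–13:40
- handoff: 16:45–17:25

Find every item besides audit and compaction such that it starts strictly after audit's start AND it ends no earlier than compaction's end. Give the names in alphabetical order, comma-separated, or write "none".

handoff, soundcheck

Conditions: its start is strictly after audit's start (X.start > 06:20) AND its end is no earlier than compaction's end (X.end >= 14:45).
backup: start 09:15 > 06:20? ✓; end 11:05 >= 14:45? ✗ → no.
demo: start 06:05 > 06:20? ✗; end 11:25 >= 14:45? ✗ → no.
deploy: start 06:45 > 06:20? ✓; end 13:20 >= 14:45? ✗ → no.
handoff: start 16:45 > 06:20? ✓; end 17:25 >= 14:45? ✓ → yes.
interview: start 10:05 > 06:20? ✓; end 13:20 >= 14:45? ✗ → no.
planning: start 08:15 > 06:20? ✓; end 14:15 >= 14:45? ✗ → no.
qa_pass: start 06:00 > 06:20? ✗; end 12:15 >= 14:45? ✗ → no.
snapshot: start 10:05 > 06:20? ✓; end 11:25 >= 14:45? ✗ → no.
soundcheck: start 16:15 > 06:20? ✓; end 20:20 >= 14:45? ✓ → yes.
sync_call: start 10:35 > 06:20? ✓; end 11:50 >= 14:45? ✗ → no.
Result: handoff, soundcheck.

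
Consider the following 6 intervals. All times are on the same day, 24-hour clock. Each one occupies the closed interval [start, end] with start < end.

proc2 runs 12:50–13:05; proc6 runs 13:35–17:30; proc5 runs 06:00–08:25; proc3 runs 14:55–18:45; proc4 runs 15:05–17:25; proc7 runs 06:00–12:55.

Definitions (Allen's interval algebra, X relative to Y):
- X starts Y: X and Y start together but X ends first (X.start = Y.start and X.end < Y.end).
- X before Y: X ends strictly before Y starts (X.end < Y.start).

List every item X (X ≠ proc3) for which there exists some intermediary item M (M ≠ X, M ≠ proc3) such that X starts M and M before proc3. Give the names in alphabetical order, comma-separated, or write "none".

proc5

Target proc3 = [14:55, 18:45].
Intermediaries M with M before proc3: proc2, proc5, proc7.
Via proc2 — items with X starts proc2: none.
Via proc5 — items with X starts proc5: none.
Via proc7 — items with X starts proc7: proc5.
Union: proc5.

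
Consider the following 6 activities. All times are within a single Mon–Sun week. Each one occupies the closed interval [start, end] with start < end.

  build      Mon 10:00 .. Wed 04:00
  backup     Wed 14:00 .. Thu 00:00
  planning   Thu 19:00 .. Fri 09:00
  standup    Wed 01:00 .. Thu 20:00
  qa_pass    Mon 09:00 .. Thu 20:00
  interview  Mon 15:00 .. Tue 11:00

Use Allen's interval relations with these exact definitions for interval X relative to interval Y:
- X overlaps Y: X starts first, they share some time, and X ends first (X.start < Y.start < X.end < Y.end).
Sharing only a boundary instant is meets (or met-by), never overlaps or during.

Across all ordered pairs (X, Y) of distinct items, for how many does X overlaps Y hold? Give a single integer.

Checking all 30 ordered pairs for relation 'overlaps'; matching pairs in alphabetical order:
(build, standup): build overlaps standup ✓
(qa_pass, planning): qa_pass overlaps planning ✓
(standup, planning): standup overlaps planning ✓
Count: 3.

3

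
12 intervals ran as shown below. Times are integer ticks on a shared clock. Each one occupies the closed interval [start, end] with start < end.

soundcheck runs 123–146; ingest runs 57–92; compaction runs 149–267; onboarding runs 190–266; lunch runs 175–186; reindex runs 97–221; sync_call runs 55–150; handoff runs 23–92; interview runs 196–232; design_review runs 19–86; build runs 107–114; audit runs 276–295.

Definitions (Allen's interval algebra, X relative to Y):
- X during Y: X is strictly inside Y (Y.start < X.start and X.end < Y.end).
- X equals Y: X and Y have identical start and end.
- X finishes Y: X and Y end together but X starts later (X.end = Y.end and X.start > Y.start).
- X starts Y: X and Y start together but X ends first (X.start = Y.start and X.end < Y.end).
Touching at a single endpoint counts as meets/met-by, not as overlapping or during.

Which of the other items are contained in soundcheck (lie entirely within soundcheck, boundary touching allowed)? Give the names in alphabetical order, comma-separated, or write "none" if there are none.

none

Target soundcheck = [123, 146].
audit [276, 295] → after → no.
build [107, 114] → before → no.
compaction [149, 267] → after → no.
design_review [19, 86] → before → no.
handoff [23, 92] → before → no.
ingest [57, 92] → before → no.
interview [196, 232] → after → no.
lunch [175, 186] → after → no.
onboarding [190, 266] → after → no.
reindex [97, 221] → contains → no.
sync_call [55, 150] → contains → no.
Result: none.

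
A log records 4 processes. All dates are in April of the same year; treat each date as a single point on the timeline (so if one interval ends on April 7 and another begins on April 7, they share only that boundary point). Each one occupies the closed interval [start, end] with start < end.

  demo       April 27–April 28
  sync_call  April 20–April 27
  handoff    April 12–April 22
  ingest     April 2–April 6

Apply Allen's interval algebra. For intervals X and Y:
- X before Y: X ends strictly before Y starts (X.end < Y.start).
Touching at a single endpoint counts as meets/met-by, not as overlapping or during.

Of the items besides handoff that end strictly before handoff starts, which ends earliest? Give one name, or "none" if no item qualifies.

Target handoff = [April 12, April 22].
demo [April 27, April 28] → after → excluded.
ingest [April 2, April 6] → before → candidate.
sync_call [April 20, April 27] → overlapped-by → excluded.
Among candidates, earliest end is April 6 → ingest.

ingest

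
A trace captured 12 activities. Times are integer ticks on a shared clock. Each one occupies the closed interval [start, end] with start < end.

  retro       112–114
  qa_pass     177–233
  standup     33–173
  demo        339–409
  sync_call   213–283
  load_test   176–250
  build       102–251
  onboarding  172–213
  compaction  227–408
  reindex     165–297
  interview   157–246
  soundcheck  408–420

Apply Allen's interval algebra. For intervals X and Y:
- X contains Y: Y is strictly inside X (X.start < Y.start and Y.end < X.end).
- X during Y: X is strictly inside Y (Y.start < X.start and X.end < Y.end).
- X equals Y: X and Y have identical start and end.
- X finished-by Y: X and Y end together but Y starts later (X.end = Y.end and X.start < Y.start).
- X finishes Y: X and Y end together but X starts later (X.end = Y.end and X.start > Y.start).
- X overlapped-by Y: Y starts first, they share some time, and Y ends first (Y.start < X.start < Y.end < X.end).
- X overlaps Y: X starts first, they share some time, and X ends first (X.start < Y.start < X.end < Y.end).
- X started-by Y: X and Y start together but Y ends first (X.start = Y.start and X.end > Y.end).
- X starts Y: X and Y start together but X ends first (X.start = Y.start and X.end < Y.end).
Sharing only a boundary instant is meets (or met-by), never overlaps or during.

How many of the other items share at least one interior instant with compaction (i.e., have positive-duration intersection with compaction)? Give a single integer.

7

Target compaction = [227, 408].
build [102, 251] → overlaps → counts.
demo [339, 409] → overlapped-by → counts.
interview [157, 246] → overlaps → counts.
load_test [176, 250] → overlaps → counts.
onboarding [172, 213] → before → no.
qa_pass [177, 233] → overlaps → counts.
reindex [165, 297] → overlaps → counts.
retro [112, 114] → before → no.
soundcheck [408, 420] → met-by → no.
standup [33, 173] → before → no.
sync_call [213, 283] → overlaps → counts.
Total: 7.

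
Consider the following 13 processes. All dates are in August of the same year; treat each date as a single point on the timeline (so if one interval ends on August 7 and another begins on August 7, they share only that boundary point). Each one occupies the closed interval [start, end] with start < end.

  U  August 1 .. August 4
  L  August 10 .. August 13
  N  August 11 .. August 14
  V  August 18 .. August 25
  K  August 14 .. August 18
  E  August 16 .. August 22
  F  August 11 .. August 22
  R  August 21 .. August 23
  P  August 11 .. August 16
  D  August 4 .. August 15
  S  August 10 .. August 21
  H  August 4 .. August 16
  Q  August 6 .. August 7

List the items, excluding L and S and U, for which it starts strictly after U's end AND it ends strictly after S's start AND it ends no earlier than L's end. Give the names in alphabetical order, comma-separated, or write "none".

E, F, K, N, P, R, V

Conditions: its start is strictly after U's end (X.start > August 4) AND its end is strictly after S's start (X.end > August 10) AND its end is no earlier than L's end (X.end >= August 13).
D: start August 4 > August 4? ✗; end August 15 > August 10? ✓; end August 15 >= August 13? ✓ → no.
E: start August 16 > August 4? ✓; end August 22 > August 10? ✓; end August 22 >= August 13? ✓ → yes.
F: start August 11 > August 4? ✓; end August 22 > August 10? ✓; end August 22 >= August 13? ✓ → yes.
H: start August 4 > August 4? ✗; end August 16 > August 10? ✓; end August 16 >= August 13? ✓ → no.
K: start August 14 > August 4? ✓; end August 18 > August 10? ✓; end August 18 >= August 13? ✓ → yes.
N: start August 11 > August 4? ✓; end August 14 > August 10? ✓; end August 14 >= August 13? ✓ → yes.
P: start August 11 > August 4? ✓; end August 16 > August 10? ✓; end August 16 >= August 13? ✓ → yes.
Q: start August 6 > August 4? ✓; end August 7 > August 10? ✗; end August 7 >= August 13? ✗ → no.
R: start August 21 > August 4? ✓; end August 23 > August 10? ✓; end August 23 >= August 13? ✓ → yes.
V: start August 18 > August 4? ✓; end August 25 > August 10? ✓; end August 25 >= August 13? ✓ → yes.
Result: E, F, K, N, P, R, V.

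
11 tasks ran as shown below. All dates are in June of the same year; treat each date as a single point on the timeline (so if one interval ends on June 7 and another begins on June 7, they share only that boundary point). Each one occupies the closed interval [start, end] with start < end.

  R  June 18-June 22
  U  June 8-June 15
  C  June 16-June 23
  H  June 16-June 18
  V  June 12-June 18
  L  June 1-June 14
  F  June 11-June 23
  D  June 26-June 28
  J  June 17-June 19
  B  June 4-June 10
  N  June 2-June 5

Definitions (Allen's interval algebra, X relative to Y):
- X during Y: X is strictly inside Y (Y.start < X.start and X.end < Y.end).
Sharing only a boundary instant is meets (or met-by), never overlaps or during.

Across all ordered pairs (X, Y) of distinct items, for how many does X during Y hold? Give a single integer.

8

Checking all 110 ordered pairs for relation 'during'; matching pairs in alphabetical order:
(B, L): B during L ✓
(H, F): H during F ✓
(J, C): J during C ✓
(J, F): J during F ✓
(N, L): N during L ✓
(R, C): R during C ✓
(R, F): R during F ✓
(V, F): V during F ✓
Count: 8.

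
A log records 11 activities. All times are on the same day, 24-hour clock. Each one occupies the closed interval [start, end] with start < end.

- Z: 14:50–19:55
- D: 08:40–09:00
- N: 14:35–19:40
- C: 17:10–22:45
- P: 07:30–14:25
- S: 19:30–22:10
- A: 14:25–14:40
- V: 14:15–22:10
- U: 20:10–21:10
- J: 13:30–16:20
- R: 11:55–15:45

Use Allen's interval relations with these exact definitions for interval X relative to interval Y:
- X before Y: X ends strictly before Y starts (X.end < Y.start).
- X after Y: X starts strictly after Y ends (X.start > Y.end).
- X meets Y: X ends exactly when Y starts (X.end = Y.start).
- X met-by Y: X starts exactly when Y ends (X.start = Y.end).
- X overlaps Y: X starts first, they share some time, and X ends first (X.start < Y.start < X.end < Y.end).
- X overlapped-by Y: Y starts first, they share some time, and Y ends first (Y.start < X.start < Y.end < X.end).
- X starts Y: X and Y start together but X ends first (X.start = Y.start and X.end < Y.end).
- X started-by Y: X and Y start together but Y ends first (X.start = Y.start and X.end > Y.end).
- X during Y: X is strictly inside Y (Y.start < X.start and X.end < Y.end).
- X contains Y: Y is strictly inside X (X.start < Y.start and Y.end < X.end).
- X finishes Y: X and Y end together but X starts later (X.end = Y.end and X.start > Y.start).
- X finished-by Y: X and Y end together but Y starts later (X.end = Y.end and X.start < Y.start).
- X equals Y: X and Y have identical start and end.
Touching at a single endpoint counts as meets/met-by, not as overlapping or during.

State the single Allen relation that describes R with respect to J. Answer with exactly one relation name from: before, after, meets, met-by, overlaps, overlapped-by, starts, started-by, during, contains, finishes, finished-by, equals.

R = [11:55, 15:45]; J = [13:30, 16:20].
Compare endpoints: R.start < J.start, R.start < J.end, R.end > J.start, R.end < J.end.
That pattern is 'overlaps'.

overlaps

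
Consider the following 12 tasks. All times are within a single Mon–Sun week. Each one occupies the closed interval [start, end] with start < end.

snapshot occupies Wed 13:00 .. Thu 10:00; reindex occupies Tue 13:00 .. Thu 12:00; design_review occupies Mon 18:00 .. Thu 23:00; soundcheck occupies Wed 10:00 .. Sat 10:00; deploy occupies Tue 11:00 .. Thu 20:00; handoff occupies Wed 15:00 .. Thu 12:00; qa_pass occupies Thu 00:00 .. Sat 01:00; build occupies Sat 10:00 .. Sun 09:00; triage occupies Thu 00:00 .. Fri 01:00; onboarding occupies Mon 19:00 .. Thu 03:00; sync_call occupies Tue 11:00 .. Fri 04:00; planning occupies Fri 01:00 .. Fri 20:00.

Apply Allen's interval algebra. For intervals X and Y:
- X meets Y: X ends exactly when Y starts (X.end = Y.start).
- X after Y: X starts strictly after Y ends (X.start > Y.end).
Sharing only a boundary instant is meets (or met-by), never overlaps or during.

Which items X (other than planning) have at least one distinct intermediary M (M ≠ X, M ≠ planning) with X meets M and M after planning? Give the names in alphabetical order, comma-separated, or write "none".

Target planning = [Fri 01:00, Fri 20:00].
Intermediaries M with M after planning: build.
Via build — items with X meets build: soundcheck.
Union: soundcheck.

soundcheck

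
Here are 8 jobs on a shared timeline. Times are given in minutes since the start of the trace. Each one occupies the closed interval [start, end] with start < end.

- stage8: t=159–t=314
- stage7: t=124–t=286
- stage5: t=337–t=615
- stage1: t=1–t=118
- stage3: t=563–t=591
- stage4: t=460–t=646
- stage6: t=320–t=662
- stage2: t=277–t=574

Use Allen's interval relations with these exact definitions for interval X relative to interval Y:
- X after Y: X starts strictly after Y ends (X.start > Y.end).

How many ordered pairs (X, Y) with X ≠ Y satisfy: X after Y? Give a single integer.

15

Checking all 56 ordered pairs for relation 'after'; matching pairs in alphabetical order:
(stage2, stage1): stage2 after stage1 ✓
(stage3, stage1): stage3 after stage1 ✓
(stage3, stage7): stage3 after stage7 ✓
(stage3, stage8): stage3 after stage8 ✓
(stage4, stage1): stage4 after stage1 ✓
(stage4, stage7): stage4 after stage7 ✓
(stage4, stage8): stage4 after stage8 ✓
(stage5, stage1): stage5 after stage1 ✓
(stage5, stage7): stage5 after stage7 ✓
(stage5, stage8): stage5 after stage8 ✓
(stage6, stage1): stage6 after stage1 ✓
(stage6, stage7): stage6 after stage7 ✓
(stage6, stage8): stage6 after stage8 ✓
(stage7, stage1): stage7 after stage1 ✓
(stage8, stage1): stage8 after stage1 ✓
Count: 15.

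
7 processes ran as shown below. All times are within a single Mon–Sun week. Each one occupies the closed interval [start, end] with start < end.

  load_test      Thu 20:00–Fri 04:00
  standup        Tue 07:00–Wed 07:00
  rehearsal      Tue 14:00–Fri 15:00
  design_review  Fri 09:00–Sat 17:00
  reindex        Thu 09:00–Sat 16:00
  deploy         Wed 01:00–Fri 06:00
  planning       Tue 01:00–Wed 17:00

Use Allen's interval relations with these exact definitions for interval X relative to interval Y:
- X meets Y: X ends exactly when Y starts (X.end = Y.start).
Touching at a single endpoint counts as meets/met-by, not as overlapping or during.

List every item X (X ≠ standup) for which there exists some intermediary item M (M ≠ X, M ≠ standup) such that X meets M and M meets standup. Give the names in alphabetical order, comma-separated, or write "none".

Target standup = [Tue 07:00, Wed 07:00].
Intermediaries M with M meets standup: none.
Union: none.

none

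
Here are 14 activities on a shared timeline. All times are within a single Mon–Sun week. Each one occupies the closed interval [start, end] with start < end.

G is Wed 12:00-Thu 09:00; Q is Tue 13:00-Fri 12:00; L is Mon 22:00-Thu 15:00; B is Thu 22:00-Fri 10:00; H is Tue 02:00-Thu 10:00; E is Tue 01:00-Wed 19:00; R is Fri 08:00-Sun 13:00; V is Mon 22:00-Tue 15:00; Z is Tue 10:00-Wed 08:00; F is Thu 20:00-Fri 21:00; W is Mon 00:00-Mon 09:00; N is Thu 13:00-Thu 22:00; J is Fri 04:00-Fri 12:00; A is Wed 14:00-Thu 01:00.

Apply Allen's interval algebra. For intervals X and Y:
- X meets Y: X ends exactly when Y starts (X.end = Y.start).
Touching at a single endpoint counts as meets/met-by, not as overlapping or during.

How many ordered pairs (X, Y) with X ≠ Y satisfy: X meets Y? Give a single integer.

Checking all 182 ordered pairs for relation 'meets'; matching pairs in alphabetical order:
(N, B): N meets B ✓
Count: 1.

1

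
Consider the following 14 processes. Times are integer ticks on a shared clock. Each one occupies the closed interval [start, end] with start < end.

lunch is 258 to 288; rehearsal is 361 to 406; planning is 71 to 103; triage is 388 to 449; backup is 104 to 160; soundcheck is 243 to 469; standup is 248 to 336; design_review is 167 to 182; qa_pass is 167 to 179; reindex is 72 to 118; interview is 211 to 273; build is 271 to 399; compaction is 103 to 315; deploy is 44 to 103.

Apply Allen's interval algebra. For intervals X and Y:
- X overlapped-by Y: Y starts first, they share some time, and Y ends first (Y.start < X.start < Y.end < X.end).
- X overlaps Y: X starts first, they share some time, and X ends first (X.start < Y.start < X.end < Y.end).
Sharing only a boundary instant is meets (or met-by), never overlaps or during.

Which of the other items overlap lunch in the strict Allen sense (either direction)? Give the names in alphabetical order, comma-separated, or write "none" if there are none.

build, interview

Target lunch = [258, 288].
backup [104, 160] → before → no.
build [271, 399] → overlapped-by → yes.
compaction [103, 315] → contains → no.
deploy [44, 103] → before → no.
design_review [167, 182] → before → no.
interview [211, 273] → overlaps → yes.
planning [71, 103] → before → no.
qa_pass [167, 179] → before → no.
rehearsal [361, 406] → after → no.
reindex [72, 118] → before → no.
soundcheck [243, 469] → contains → no.
standup [248, 336] → contains → no.
triage [388, 449] → after → no.
Result: build, interview.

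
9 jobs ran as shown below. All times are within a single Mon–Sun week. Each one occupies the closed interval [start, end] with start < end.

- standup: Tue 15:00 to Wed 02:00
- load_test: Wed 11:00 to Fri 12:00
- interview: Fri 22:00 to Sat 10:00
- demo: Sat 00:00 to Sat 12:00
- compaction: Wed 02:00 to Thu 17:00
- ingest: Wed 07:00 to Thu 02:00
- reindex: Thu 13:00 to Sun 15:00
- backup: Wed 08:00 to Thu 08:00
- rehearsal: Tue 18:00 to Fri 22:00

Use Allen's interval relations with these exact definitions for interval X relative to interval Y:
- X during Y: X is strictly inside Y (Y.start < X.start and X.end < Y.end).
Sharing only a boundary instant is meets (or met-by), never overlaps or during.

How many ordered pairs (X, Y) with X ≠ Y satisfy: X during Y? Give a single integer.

8

Checking all 72 ordered pairs for relation 'during'; matching pairs in alphabetical order:
(backup, compaction): backup during compaction ✓
(backup, rehearsal): backup during rehearsal ✓
(compaction, rehearsal): compaction during rehearsal ✓
(demo, reindex): demo during reindex ✓
(ingest, compaction): ingest during compaction ✓
(ingest, rehearsal): ingest during rehearsal ✓
(interview, reindex): interview during reindex ✓
(load_test, rehearsal): load_test during rehearsal ✓
Count: 8.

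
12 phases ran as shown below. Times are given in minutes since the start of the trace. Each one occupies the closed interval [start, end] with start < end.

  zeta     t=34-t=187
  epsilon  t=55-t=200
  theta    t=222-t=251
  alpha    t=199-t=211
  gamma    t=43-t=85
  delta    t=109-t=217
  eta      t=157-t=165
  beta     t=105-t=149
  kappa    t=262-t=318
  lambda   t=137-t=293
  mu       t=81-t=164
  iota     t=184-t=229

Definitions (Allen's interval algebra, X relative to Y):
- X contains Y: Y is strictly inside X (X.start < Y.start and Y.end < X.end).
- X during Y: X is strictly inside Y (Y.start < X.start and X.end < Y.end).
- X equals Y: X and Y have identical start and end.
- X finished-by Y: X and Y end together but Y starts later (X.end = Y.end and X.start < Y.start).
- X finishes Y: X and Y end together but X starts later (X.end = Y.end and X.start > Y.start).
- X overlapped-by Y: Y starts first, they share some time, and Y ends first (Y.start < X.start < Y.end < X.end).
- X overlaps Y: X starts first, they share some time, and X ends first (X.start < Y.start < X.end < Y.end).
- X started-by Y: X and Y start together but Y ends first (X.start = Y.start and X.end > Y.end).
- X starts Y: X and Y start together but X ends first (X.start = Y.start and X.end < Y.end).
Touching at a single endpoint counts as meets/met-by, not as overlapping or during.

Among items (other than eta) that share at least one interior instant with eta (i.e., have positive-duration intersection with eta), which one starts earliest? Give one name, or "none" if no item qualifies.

Target eta = [t=157, t=165].
alpha [t=199, t=211] → after → excluded.
beta [t=105, t=149] → before → excluded.
delta [t=109, t=217] → contains → candidate.
epsilon [t=55, t=200] → contains → candidate.
gamma [t=43, t=85] → before → excluded.
iota [t=184, t=229] → after → excluded.
kappa [t=262, t=318] → after → excluded.
lambda [t=137, t=293] → contains → candidate.
mu [t=81, t=164] → overlaps → candidate.
theta [t=222, t=251] → after → excluded.
zeta [t=34, t=187] → contains → candidate.
Among candidates, earliest start is t=34 → zeta.

zeta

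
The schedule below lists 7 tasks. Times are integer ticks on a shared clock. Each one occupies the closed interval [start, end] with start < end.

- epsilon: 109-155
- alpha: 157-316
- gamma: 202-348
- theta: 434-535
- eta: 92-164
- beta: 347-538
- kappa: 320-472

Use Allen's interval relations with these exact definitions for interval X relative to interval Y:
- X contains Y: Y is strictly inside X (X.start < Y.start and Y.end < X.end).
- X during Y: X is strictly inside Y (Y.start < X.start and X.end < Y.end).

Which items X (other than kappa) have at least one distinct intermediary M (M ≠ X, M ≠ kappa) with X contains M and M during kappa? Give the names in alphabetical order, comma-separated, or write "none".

Target kappa = [320, 472].
Intermediaries M with M during kappa: none.
Union: none.

none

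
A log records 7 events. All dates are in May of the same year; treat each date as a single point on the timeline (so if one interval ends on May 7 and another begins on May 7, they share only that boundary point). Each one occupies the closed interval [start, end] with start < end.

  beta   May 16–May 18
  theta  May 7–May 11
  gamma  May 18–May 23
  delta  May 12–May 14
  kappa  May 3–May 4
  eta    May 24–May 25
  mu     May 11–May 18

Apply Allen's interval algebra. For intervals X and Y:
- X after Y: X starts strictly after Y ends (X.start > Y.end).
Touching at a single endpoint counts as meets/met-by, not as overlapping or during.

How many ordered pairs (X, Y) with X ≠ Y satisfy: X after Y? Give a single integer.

Checking all 42 ordered pairs for relation 'after'; matching pairs in alphabetical order:
(beta, delta): beta after delta ✓
(beta, kappa): beta after kappa ✓
(beta, theta): beta after theta ✓
(delta, kappa): delta after kappa ✓
(delta, theta): delta after theta ✓
(eta, beta): eta after beta ✓
(eta, delta): eta after delta ✓
(eta, gamma): eta after gamma ✓
(eta, kappa): eta after kappa ✓
(eta, mu): eta after mu ✓
(eta, theta): eta after theta ✓
(gamma, delta): gamma after delta ✓
(gamma, kappa): gamma after kappa ✓
(gamma, theta): gamma after theta ✓
(mu, kappa): mu after kappa ✓
(theta, kappa): theta after kappa ✓
Count: 16.

16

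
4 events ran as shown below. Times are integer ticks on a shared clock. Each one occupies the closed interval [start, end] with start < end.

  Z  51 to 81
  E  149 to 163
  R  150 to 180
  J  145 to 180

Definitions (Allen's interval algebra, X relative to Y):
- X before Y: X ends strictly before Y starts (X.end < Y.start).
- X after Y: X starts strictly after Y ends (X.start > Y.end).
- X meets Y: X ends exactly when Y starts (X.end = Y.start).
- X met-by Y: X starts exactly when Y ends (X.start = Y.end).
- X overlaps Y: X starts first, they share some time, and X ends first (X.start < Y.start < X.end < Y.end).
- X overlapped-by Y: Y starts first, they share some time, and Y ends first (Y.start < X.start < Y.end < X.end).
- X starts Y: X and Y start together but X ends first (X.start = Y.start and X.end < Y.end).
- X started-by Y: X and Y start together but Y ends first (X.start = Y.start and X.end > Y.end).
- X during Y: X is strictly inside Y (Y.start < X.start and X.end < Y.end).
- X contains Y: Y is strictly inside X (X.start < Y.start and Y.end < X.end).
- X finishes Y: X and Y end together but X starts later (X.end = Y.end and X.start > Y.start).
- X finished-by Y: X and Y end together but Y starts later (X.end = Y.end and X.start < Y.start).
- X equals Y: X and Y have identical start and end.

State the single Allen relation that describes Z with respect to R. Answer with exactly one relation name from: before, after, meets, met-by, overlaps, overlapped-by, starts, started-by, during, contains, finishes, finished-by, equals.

Z = [51, 81]; R = [150, 180].
Compare endpoints: Z.start < R.start, Z.start < R.end, Z.end < R.start, Z.end < R.end.
That pattern is 'before'.

before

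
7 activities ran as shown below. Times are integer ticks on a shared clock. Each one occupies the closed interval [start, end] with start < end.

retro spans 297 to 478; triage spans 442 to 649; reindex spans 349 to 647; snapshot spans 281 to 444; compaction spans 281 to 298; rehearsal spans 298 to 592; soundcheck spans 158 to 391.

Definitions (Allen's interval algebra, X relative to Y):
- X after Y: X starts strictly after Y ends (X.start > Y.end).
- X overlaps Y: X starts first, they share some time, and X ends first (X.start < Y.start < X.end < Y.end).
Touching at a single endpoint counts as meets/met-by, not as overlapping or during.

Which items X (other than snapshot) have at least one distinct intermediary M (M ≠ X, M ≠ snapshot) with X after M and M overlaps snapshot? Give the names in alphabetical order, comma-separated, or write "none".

Target snapshot = [281, 444].
Intermediaries M with M overlaps snapshot: soundcheck.
Via soundcheck — items with X after soundcheck: triage.
Union: triage.

triage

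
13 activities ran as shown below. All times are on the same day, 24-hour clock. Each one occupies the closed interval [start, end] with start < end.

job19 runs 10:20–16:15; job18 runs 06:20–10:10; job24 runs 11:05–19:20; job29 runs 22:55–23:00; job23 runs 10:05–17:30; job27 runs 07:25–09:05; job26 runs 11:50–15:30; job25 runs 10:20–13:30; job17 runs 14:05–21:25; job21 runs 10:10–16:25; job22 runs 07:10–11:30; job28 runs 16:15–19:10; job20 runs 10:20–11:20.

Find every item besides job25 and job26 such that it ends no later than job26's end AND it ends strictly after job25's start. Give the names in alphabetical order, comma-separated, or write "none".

Conditions: its end is no later than job26's end (X.end <= 15:30) AND its end is strictly after job25's start (X.end > 10:20).
job17: end 21:25 <= 15:30? ✗; end 21:25 > 10:20? ✓ → no.
job18: end 10:10 <= 15:30? ✓; end 10:10 > 10:20? ✗ → no.
job19: end 16:15 <= 15:30? ✗; end 16:15 > 10:20? ✓ → no.
job20: end 11:20 <= 15:30? ✓; end 11:20 > 10:20? ✓ → yes.
job21: end 16:25 <= 15:30? ✗; end 16:25 > 10:20? ✓ → no.
job22: end 11:30 <= 15:30? ✓; end 11:30 > 10:20? ✓ → yes.
job23: end 17:30 <= 15:30? ✗; end 17:30 > 10:20? ✓ → no.
job24: end 19:20 <= 15:30? ✗; end 19:20 > 10:20? ✓ → no.
job27: end 09:05 <= 15:30? ✓; end 09:05 > 10:20? ✗ → no.
job28: end 19:10 <= 15:30? ✗; end 19:10 > 10:20? ✓ → no.
job29: end 23:00 <= 15:30? ✗; end 23:00 > 10:20? ✓ → no.
Result: job20, job22.

job20, job22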